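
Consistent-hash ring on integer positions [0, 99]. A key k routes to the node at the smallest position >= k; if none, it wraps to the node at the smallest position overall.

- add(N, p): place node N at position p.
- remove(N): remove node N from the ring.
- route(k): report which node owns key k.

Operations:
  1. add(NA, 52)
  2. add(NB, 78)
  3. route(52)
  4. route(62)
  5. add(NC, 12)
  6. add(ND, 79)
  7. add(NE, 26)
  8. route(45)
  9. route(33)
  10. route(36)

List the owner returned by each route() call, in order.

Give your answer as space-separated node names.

Answer: NA NB NA NA NA

Derivation:
Op 1: add NA@52 -> ring=[52:NA]
Op 2: add NB@78 -> ring=[52:NA,78:NB]
Op 3: route key 52: smallest pos >= 52 is 52 -> NA
Op 4: route key 62: smallest pos >= 62 is 78 -> NB
Op 5: add NC@12 -> ring=[12:NC,52:NA,78:NB]
Op 6: add ND@79 -> ring=[12:NC,52:NA,78:NB,79:ND]
Op 7: add NE@26 -> ring=[12:NC,26:NE,52:NA,78:NB,79:ND]
Op 8: route key 45: smallest pos >= 45 is 52 -> NA
Op 9: route key 33: smallest pos >= 33 is 52 -> NA
Op 10: route key 36: smallest pos >= 36 is 52 -> NA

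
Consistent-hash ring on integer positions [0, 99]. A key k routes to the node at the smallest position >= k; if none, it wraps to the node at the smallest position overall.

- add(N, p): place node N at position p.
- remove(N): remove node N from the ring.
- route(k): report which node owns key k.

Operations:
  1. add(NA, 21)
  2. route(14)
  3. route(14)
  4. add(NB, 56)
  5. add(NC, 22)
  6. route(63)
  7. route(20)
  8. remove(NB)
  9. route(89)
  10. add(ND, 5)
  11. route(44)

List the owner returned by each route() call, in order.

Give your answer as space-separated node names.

Op 1: add NA@21 -> ring=[21:NA]
Op 2: route key 14: smallest pos >= 14 is 21 -> NA
Op 3: route key 14: smallest pos >= 14 is 21 -> NA
Op 4: add NB@56 -> ring=[21:NA,56:NB]
Op 5: add NC@22 -> ring=[21:NA,22:NC,56:NB]
Op 6: route key 63: none >= 63, wrap to smallest pos 21 -> NA
Op 7: route key 20: smallest pos >= 20 is 21 -> NA
Op 8: remove NB -> ring=[21:NA,22:NC]
Op 9: route key 89: none >= 89, wrap to smallest pos 21 -> NA
Op 10: add ND@5 -> ring=[5:ND,21:NA,22:NC]
Op 11: route key 44: none >= 44, wrap to smallest pos 5 -> ND

Answer: NA NA NA NA NA ND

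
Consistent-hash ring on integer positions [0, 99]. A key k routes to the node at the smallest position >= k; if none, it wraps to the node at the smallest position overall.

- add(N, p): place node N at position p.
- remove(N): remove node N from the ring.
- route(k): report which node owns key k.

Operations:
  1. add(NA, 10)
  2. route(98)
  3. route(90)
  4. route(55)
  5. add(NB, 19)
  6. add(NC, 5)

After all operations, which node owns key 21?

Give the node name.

Op 1: add NA@10 -> ring=[10:NA]
Op 2: route key 98: none >= 98, wrap to smallest pos 10 -> NA
Op 3: route key 90: none >= 90, wrap to smallest pos 10 -> NA
Op 4: route key 55: none >= 55, wrap to smallest pos 10 -> NA
Op 5: add NB@19 -> ring=[10:NA,19:NB]
Op 6: add NC@5 -> ring=[5:NC,10:NA,19:NB]
Final route key 21: none >= 21, wrap to smallest pos 5 -> NC

Answer: NC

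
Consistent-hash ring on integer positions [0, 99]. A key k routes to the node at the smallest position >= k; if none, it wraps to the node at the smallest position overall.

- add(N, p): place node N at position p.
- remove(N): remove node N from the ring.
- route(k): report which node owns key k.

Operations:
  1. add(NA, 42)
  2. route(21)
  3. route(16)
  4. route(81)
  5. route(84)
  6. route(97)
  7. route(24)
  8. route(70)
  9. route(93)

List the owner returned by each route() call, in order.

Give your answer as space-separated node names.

Op 1: add NA@42 -> ring=[42:NA]
Op 2: route key 21: smallest pos >= 21 is 42 -> NA
Op 3: route key 16: smallest pos >= 16 is 42 -> NA
Op 4: route key 81: none >= 81, wrap to smallest pos 42 -> NA
Op 5: route key 84: none >= 84, wrap to smallest pos 42 -> NA
Op 6: route key 97: none >= 97, wrap to smallest pos 42 -> NA
Op 7: route key 24: smallest pos >= 24 is 42 -> NA
Op 8: route key 70: none >= 70, wrap to smallest pos 42 -> NA
Op 9: route key 93: none >= 93, wrap to smallest pos 42 -> NA

Answer: NA NA NA NA NA NA NA NA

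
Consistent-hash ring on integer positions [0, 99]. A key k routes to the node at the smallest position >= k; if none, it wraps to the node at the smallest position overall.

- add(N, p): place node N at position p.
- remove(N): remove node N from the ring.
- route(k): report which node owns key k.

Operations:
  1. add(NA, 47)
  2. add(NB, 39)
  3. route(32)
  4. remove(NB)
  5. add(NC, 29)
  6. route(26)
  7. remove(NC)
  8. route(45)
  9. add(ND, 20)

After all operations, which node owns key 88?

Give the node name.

Answer: ND

Derivation:
Op 1: add NA@47 -> ring=[47:NA]
Op 2: add NB@39 -> ring=[39:NB,47:NA]
Op 3: route key 32: smallest pos >= 32 is 39 -> NB
Op 4: remove NB -> ring=[47:NA]
Op 5: add NC@29 -> ring=[29:NC,47:NA]
Op 6: route key 26: smallest pos >= 26 is 29 -> NC
Op 7: remove NC -> ring=[47:NA]
Op 8: route key 45: smallest pos >= 45 is 47 -> NA
Op 9: add ND@20 -> ring=[20:ND,47:NA]
Final route key 88: none >= 88, wrap to smallest pos 20 -> ND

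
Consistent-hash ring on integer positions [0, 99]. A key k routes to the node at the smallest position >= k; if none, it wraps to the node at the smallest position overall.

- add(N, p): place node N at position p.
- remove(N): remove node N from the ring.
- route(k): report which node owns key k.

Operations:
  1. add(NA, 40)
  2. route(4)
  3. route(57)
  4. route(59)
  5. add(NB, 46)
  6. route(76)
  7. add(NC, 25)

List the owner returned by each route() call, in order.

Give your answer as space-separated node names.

Answer: NA NA NA NA

Derivation:
Op 1: add NA@40 -> ring=[40:NA]
Op 2: route key 4: smallest pos >= 4 is 40 -> NA
Op 3: route key 57: none >= 57, wrap to smallest pos 40 -> NA
Op 4: route key 59: none >= 59, wrap to smallest pos 40 -> NA
Op 5: add NB@46 -> ring=[40:NA,46:NB]
Op 6: route key 76: none >= 76, wrap to smallest pos 40 -> NA
Op 7: add NC@25 -> ring=[25:NC,40:NA,46:NB]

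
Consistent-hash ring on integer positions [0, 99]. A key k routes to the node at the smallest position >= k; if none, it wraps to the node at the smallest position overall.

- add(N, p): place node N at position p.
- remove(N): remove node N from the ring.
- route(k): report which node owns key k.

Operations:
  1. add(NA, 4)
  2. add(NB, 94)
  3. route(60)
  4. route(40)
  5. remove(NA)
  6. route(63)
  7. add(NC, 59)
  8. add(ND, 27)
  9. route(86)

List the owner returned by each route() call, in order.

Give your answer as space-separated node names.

Answer: NB NB NB NB

Derivation:
Op 1: add NA@4 -> ring=[4:NA]
Op 2: add NB@94 -> ring=[4:NA,94:NB]
Op 3: route key 60: smallest pos >= 60 is 94 -> NB
Op 4: route key 40: smallest pos >= 40 is 94 -> NB
Op 5: remove NA -> ring=[94:NB]
Op 6: route key 63: smallest pos >= 63 is 94 -> NB
Op 7: add NC@59 -> ring=[59:NC,94:NB]
Op 8: add ND@27 -> ring=[27:ND,59:NC,94:NB]
Op 9: route key 86: smallest pos >= 86 is 94 -> NB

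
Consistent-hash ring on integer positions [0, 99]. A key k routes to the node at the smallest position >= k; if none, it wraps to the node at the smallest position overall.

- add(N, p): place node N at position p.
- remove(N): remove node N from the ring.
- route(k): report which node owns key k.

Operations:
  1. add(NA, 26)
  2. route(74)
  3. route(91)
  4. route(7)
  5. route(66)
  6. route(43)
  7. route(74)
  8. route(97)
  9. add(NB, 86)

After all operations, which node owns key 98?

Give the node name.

Answer: NA

Derivation:
Op 1: add NA@26 -> ring=[26:NA]
Op 2: route key 74: none >= 74, wrap to smallest pos 26 -> NA
Op 3: route key 91: none >= 91, wrap to smallest pos 26 -> NA
Op 4: route key 7: smallest pos >= 7 is 26 -> NA
Op 5: route key 66: none >= 66, wrap to smallest pos 26 -> NA
Op 6: route key 43: none >= 43, wrap to smallest pos 26 -> NA
Op 7: route key 74: none >= 74, wrap to smallest pos 26 -> NA
Op 8: route key 97: none >= 97, wrap to smallest pos 26 -> NA
Op 9: add NB@86 -> ring=[26:NA,86:NB]
Final route key 98: none >= 98, wrap to smallest pos 26 -> NA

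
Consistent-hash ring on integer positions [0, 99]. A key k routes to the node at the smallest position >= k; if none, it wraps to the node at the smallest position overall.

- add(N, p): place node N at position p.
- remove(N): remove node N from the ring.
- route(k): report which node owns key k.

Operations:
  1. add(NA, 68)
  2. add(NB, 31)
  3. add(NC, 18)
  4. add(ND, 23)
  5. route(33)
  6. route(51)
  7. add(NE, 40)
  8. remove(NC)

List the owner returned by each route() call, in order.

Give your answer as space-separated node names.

Answer: NA NA

Derivation:
Op 1: add NA@68 -> ring=[68:NA]
Op 2: add NB@31 -> ring=[31:NB,68:NA]
Op 3: add NC@18 -> ring=[18:NC,31:NB,68:NA]
Op 4: add ND@23 -> ring=[18:NC,23:ND,31:NB,68:NA]
Op 5: route key 33: smallest pos >= 33 is 68 -> NA
Op 6: route key 51: smallest pos >= 51 is 68 -> NA
Op 7: add NE@40 -> ring=[18:NC,23:ND,31:NB,40:NE,68:NA]
Op 8: remove NC -> ring=[23:ND,31:NB,40:NE,68:NA]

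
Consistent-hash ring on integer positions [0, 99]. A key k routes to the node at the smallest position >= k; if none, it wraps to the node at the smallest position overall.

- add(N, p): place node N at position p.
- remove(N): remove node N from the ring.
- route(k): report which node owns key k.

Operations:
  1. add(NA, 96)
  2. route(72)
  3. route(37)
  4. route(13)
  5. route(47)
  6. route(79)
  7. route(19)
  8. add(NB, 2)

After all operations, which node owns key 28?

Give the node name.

Answer: NA

Derivation:
Op 1: add NA@96 -> ring=[96:NA]
Op 2: route key 72: smallest pos >= 72 is 96 -> NA
Op 3: route key 37: smallest pos >= 37 is 96 -> NA
Op 4: route key 13: smallest pos >= 13 is 96 -> NA
Op 5: route key 47: smallest pos >= 47 is 96 -> NA
Op 6: route key 79: smallest pos >= 79 is 96 -> NA
Op 7: route key 19: smallest pos >= 19 is 96 -> NA
Op 8: add NB@2 -> ring=[2:NB,96:NA]
Final route key 28: smallest pos >= 28 is 96 -> NA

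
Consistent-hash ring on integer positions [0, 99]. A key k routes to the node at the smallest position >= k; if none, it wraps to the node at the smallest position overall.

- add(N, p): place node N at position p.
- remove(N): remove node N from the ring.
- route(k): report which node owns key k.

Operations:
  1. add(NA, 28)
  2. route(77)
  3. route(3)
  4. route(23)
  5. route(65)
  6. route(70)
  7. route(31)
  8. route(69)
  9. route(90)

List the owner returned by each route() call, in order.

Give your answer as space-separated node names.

Answer: NA NA NA NA NA NA NA NA

Derivation:
Op 1: add NA@28 -> ring=[28:NA]
Op 2: route key 77: none >= 77, wrap to smallest pos 28 -> NA
Op 3: route key 3: smallest pos >= 3 is 28 -> NA
Op 4: route key 23: smallest pos >= 23 is 28 -> NA
Op 5: route key 65: none >= 65, wrap to smallest pos 28 -> NA
Op 6: route key 70: none >= 70, wrap to smallest pos 28 -> NA
Op 7: route key 31: none >= 31, wrap to smallest pos 28 -> NA
Op 8: route key 69: none >= 69, wrap to smallest pos 28 -> NA
Op 9: route key 90: none >= 90, wrap to smallest pos 28 -> NA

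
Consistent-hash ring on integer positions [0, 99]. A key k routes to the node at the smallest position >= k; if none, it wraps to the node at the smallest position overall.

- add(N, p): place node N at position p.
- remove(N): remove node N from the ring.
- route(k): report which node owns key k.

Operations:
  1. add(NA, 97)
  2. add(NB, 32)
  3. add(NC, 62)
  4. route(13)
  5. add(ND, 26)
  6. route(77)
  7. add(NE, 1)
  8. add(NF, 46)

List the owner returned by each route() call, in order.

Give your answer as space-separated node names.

Answer: NB NA

Derivation:
Op 1: add NA@97 -> ring=[97:NA]
Op 2: add NB@32 -> ring=[32:NB,97:NA]
Op 3: add NC@62 -> ring=[32:NB,62:NC,97:NA]
Op 4: route key 13: smallest pos >= 13 is 32 -> NB
Op 5: add ND@26 -> ring=[26:ND,32:NB,62:NC,97:NA]
Op 6: route key 77: smallest pos >= 77 is 97 -> NA
Op 7: add NE@1 -> ring=[1:NE,26:ND,32:NB,62:NC,97:NA]
Op 8: add NF@46 -> ring=[1:NE,26:ND,32:NB,46:NF,62:NC,97:NA]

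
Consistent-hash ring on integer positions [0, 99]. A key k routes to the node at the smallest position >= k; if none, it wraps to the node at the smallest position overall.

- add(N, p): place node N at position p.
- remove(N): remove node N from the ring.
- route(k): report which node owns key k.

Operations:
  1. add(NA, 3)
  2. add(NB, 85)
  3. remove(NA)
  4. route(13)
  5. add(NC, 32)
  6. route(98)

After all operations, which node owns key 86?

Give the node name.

Answer: NC

Derivation:
Op 1: add NA@3 -> ring=[3:NA]
Op 2: add NB@85 -> ring=[3:NA,85:NB]
Op 3: remove NA -> ring=[85:NB]
Op 4: route key 13: smallest pos >= 13 is 85 -> NB
Op 5: add NC@32 -> ring=[32:NC,85:NB]
Op 6: route key 98: none >= 98, wrap to smallest pos 32 -> NC
Final route key 86: none >= 86, wrap to smallest pos 32 -> NC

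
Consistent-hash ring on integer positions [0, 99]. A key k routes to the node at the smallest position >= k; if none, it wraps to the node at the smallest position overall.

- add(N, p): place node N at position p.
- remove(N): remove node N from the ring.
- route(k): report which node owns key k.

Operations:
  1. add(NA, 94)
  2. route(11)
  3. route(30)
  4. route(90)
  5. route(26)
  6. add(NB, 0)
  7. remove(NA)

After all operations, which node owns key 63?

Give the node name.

Op 1: add NA@94 -> ring=[94:NA]
Op 2: route key 11: smallest pos >= 11 is 94 -> NA
Op 3: route key 30: smallest pos >= 30 is 94 -> NA
Op 4: route key 90: smallest pos >= 90 is 94 -> NA
Op 5: route key 26: smallest pos >= 26 is 94 -> NA
Op 6: add NB@0 -> ring=[0:NB,94:NA]
Op 7: remove NA -> ring=[0:NB]
Final route key 63: none >= 63, wrap to smallest pos 0 -> NB

Answer: NB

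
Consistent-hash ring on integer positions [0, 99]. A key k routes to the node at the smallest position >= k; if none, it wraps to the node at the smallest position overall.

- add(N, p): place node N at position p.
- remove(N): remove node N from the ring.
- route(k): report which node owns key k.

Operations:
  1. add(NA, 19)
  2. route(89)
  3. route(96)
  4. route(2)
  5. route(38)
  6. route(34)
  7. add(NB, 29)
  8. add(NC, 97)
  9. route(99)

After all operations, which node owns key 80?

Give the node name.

Answer: NC

Derivation:
Op 1: add NA@19 -> ring=[19:NA]
Op 2: route key 89: none >= 89, wrap to smallest pos 19 -> NA
Op 3: route key 96: none >= 96, wrap to smallest pos 19 -> NA
Op 4: route key 2: smallest pos >= 2 is 19 -> NA
Op 5: route key 38: none >= 38, wrap to smallest pos 19 -> NA
Op 6: route key 34: none >= 34, wrap to smallest pos 19 -> NA
Op 7: add NB@29 -> ring=[19:NA,29:NB]
Op 8: add NC@97 -> ring=[19:NA,29:NB,97:NC]
Op 9: route key 99: none >= 99, wrap to smallest pos 19 -> NA
Final route key 80: smallest pos >= 80 is 97 -> NC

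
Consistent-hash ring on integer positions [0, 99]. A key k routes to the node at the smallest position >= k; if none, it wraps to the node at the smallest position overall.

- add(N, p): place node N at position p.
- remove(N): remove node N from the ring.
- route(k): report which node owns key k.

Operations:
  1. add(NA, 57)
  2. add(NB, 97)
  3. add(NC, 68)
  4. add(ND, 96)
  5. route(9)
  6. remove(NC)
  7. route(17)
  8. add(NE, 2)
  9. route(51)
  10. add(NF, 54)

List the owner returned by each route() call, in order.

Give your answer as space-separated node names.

Answer: NA NA NA

Derivation:
Op 1: add NA@57 -> ring=[57:NA]
Op 2: add NB@97 -> ring=[57:NA,97:NB]
Op 3: add NC@68 -> ring=[57:NA,68:NC,97:NB]
Op 4: add ND@96 -> ring=[57:NA,68:NC,96:ND,97:NB]
Op 5: route key 9: smallest pos >= 9 is 57 -> NA
Op 6: remove NC -> ring=[57:NA,96:ND,97:NB]
Op 7: route key 17: smallest pos >= 17 is 57 -> NA
Op 8: add NE@2 -> ring=[2:NE,57:NA,96:ND,97:NB]
Op 9: route key 51: smallest pos >= 51 is 57 -> NA
Op 10: add NF@54 -> ring=[2:NE,54:NF,57:NA,96:ND,97:NB]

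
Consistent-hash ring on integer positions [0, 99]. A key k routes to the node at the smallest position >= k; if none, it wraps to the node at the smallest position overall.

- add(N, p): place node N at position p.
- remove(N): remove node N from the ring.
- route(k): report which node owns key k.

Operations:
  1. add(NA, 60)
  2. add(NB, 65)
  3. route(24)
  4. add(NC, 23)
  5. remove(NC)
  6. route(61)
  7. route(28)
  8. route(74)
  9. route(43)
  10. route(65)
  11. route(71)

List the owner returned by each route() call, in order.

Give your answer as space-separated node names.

Answer: NA NB NA NA NA NB NA

Derivation:
Op 1: add NA@60 -> ring=[60:NA]
Op 2: add NB@65 -> ring=[60:NA,65:NB]
Op 3: route key 24: smallest pos >= 24 is 60 -> NA
Op 4: add NC@23 -> ring=[23:NC,60:NA,65:NB]
Op 5: remove NC -> ring=[60:NA,65:NB]
Op 6: route key 61: smallest pos >= 61 is 65 -> NB
Op 7: route key 28: smallest pos >= 28 is 60 -> NA
Op 8: route key 74: none >= 74, wrap to smallest pos 60 -> NA
Op 9: route key 43: smallest pos >= 43 is 60 -> NA
Op 10: route key 65: smallest pos >= 65 is 65 -> NB
Op 11: route key 71: none >= 71, wrap to smallest pos 60 -> NA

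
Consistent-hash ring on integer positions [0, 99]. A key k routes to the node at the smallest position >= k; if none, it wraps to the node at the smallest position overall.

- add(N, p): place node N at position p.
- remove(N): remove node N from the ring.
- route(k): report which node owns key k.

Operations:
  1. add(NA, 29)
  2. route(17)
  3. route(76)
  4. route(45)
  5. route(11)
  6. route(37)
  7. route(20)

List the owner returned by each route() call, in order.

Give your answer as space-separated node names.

Answer: NA NA NA NA NA NA

Derivation:
Op 1: add NA@29 -> ring=[29:NA]
Op 2: route key 17: smallest pos >= 17 is 29 -> NA
Op 3: route key 76: none >= 76, wrap to smallest pos 29 -> NA
Op 4: route key 45: none >= 45, wrap to smallest pos 29 -> NA
Op 5: route key 11: smallest pos >= 11 is 29 -> NA
Op 6: route key 37: none >= 37, wrap to smallest pos 29 -> NA
Op 7: route key 20: smallest pos >= 20 is 29 -> NA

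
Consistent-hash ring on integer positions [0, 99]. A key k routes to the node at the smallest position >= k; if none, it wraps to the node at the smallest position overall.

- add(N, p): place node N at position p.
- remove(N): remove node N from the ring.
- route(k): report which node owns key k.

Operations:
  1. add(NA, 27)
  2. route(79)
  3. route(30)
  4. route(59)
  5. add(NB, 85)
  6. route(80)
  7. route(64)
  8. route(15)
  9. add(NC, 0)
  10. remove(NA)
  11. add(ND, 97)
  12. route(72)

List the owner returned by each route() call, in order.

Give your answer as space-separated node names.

Op 1: add NA@27 -> ring=[27:NA]
Op 2: route key 79: none >= 79, wrap to smallest pos 27 -> NA
Op 3: route key 30: none >= 30, wrap to smallest pos 27 -> NA
Op 4: route key 59: none >= 59, wrap to smallest pos 27 -> NA
Op 5: add NB@85 -> ring=[27:NA,85:NB]
Op 6: route key 80: smallest pos >= 80 is 85 -> NB
Op 7: route key 64: smallest pos >= 64 is 85 -> NB
Op 8: route key 15: smallest pos >= 15 is 27 -> NA
Op 9: add NC@0 -> ring=[0:NC,27:NA,85:NB]
Op 10: remove NA -> ring=[0:NC,85:NB]
Op 11: add ND@97 -> ring=[0:NC,85:NB,97:ND]
Op 12: route key 72: smallest pos >= 72 is 85 -> NB

Answer: NA NA NA NB NB NA NB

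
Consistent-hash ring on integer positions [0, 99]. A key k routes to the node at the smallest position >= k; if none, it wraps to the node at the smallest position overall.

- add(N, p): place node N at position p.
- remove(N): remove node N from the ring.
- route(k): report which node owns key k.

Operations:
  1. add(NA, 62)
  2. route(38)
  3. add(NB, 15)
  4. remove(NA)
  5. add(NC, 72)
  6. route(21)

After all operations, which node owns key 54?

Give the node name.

Op 1: add NA@62 -> ring=[62:NA]
Op 2: route key 38: smallest pos >= 38 is 62 -> NA
Op 3: add NB@15 -> ring=[15:NB,62:NA]
Op 4: remove NA -> ring=[15:NB]
Op 5: add NC@72 -> ring=[15:NB,72:NC]
Op 6: route key 21: smallest pos >= 21 is 72 -> NC
Final route key 54: smallest pos >= 54 is 72 -> NC

Answer: NC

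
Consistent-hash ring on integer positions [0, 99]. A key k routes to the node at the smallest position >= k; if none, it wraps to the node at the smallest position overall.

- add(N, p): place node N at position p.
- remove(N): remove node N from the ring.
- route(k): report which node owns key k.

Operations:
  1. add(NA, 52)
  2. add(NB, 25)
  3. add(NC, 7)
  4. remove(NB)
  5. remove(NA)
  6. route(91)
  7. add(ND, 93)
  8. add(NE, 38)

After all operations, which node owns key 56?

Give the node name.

Op 1: add NA@52 -> ring=[52:NA]
Op 2: add NB@25 -> ring=[25:NB,52:NA]
Op 3: add NC@7 -> ring=[7:NC,25:NB,52:NA]
Op 4: remove NB -> ring=[7:NC,52:NA]
Op 5: remove NA -> ring=[7:NC]
Op 6: route key 91: none >= 91, wrap to smallest pos 7 -> NC
Op 7: add ND@93 -> ring=[7:NC,93:ND]
Op 8: add NE@38 -> ring=[7:NC,38:NE,93:ND]
Final route key 56: smallest pos >= 56 is 93 -> ND

Answer: ND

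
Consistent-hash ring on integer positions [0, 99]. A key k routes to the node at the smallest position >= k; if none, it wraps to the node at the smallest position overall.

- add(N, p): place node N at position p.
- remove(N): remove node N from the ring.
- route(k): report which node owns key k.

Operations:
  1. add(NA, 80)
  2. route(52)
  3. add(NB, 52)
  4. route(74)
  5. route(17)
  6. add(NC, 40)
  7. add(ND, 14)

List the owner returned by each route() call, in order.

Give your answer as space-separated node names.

Op 1: add NA@80 -> ring=[80:NA]
Op 2: route key 52: smallest pos >= 52 is 80 -> NA
Op 3: add NB@52 -> ring=[52:NB,80:NA]
Op 4: route key 74: smallest pos >= 74 is 80 -> NA
Op 5: route key 17: smallest pos >= 17 is 52 -> NB
Op 6: add NC@40 -> ring=[40:NC,52:NB,80:NA]
Op 7: add ND@14 -> ring=[14:ND,40:NC,52:NB,80:NA]

Answer: NA NA NB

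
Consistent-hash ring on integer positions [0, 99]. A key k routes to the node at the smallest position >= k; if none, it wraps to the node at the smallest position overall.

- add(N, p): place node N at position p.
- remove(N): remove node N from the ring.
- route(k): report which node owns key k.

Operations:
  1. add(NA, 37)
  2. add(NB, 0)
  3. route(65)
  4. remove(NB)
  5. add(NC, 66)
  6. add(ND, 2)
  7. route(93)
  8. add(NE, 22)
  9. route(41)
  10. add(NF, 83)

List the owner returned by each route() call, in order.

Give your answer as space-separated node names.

Answer: NB ND NC

Derivation:
Op 1: add NA@37 -> ring=[37:NA]
Op 2: add NB@0 -> ring=[0:NB,37:NA]
Op 3: route key 65: none >= 65, wrap to smallest pos 0 -> NB
Op 4: remove NB -> ring=[37:NA]
Op 5: add NC@66 -> ring=[37:NA,66:NC]
Op 6: add ND@2 -> ring=[2:ND,37:NA,66:NC]
Op 7: route key 93: none >= 93, wrap to smallest pos 2 -> ND
Op 8: add NE@22 -> ring=[2:ND,22:NE,37:NA,66:NC]
Op 9: route key 41: smallest pos >= 41 is 66 -> NC
Op 10: add NF@83 -> ring=[2:ND,22:NE,37:NA,66:NC,83:NF]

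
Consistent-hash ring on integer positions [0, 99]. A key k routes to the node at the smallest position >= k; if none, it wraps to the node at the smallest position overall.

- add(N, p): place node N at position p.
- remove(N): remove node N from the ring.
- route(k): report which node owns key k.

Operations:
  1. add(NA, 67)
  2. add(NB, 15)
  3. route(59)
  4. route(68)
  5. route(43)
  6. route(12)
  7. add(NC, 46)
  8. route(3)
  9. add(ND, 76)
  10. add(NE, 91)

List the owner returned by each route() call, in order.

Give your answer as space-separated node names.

Answer: NA NB NA NB NB

Derivation:
Op 1: add NA@67 -> ring=[67:NA]
Op 2: add NB@15 -> ring=[15:NB,67:NA]
Op 3: route key 59: smallest pos >= 59 is 67 -> NA
Op 4: route key 68: none >= 68, wrap to smallest pos 15 -> NB
Op 5: route key 43: smallest pos >= 43 is 67 -> NA
Op 6: route key 12: smallest pos >= 12 is 15 -> NB
Op 7: add NC@46 -> ring=[15:NB,46:NC,67:NA]
Op 8: route key 3: smallest pos >= 3 is 15 -> NB
Op 9: add ND@76 -> ring=[15:NB,46:NC,67:NA,76:ND]
Op 10: add NE@91 -> ring=[15:NB,46:NC,67:NA,76:ND,91:NE]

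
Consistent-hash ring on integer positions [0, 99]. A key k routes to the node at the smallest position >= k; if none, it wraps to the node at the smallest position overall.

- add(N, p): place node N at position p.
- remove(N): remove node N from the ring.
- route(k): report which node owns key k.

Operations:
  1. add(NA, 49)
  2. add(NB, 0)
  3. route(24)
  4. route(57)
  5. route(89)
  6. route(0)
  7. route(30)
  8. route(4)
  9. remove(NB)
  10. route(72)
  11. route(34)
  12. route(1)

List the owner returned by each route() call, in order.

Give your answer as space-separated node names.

Op 1: add NA@49 -> ring=[49:NA]
Op 2: add NB@0 -> ring=[0:NB,49:NA]
Op 3: route key 24: smallest pos >= 24 is 49 -> NA
Op 4: route key 57: none >= 57, wrap to smallest pos 0 -> NB
Op 5: route key 89: none >= 89, wrap to smallest pos 0 -> NB
Op 6: route key 0: smallest pos >= 0 is 0 -> NB
Op 7: route key 30: smallest pos >= 30 is 49 -> NA
Op 8: route key 4: smallest pos >= 4 is 49 -> NA
Op 9: remove NB -> ring=[49:NA]
Op 10: route key 72: none >= 72, wrap to smallest pos 49 -> NA
Op 11: route key 34: smallest pos >= 34 is 49 -> NA
Op 12: route key 1: smallest pos >= 1 is 49 -> NA

Answer: NA NB NB NB NA NA NA NA NA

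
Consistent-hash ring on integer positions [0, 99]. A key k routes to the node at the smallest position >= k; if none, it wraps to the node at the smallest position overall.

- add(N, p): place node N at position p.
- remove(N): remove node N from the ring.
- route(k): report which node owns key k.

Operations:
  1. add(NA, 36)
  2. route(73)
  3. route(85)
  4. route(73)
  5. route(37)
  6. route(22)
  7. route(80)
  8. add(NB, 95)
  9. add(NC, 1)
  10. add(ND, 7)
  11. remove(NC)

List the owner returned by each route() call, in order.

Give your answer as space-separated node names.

Answer: NA NA NA NA NA NA

Derivation:
Op 1: add NA@36 -> ring=[36:NA]
Op 2: route key 73: none >= 73, wrap to smallest pos 36 -> NA
Op 3: route key 85: none >= 85, wrap to smallest pos 36 -> NA
Op 4: route key 73: none >= 73, wrap to smallest pos 36 -> NA
Op 5: route key 37: none >= 37, wrap to smallest pos 36 -> NA
Op 6: route key 22: smallest pos >= 22 is 36 -> NA
Op 7: route key 80: none >= 80, wrap to smallest pos 36 -> NA
Op 8: add NB@95 -> ring=[36:NA,95:NB]
Op 9: add NC@1 -> ring=[1:NC,36:NA,95:NB]
Op 10: add ND@7 -> ring=[1:NC,7:ND,36:NA,95:NB]
Op 11: remove NC -> ring=[7:ND,36:NA,95:NB]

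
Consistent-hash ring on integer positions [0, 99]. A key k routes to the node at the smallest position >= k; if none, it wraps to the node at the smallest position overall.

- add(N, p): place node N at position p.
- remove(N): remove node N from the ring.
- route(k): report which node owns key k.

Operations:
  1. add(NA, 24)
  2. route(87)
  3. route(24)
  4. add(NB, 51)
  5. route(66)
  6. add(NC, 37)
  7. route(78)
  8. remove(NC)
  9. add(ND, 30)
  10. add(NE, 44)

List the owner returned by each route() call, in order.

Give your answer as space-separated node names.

Answer: NA NA NA NA

Derivation:
Op 1: add NA@24 -> ring=[24:NA]
Op 2: route key 87: none >= 87, wrap to smallest pos 24 -> NA
Op 3: route key 24: smallest pos >= 24 is 24 -> NA
Op 4: add NB@51 -> ring=[24:NA,51:NB]
Op 5: route key 66: none >= 66, wrap to smallest pos 24 -> NA
Op 6: add NC@37 -> ring=[24:NA,37:NC,51:NB]
Op 7: route key 78: none >= 78, wrap to smallest pos 24 -> NA
Op 8: remove NC -> ring=[24:NA,51:NB]
Op 9: add ND@30 -> ring=[24:NA,30:ND,51:NB]
Op 10: add NE@44 -> ring=[24:NA,30:ND,44:NE,51:NB]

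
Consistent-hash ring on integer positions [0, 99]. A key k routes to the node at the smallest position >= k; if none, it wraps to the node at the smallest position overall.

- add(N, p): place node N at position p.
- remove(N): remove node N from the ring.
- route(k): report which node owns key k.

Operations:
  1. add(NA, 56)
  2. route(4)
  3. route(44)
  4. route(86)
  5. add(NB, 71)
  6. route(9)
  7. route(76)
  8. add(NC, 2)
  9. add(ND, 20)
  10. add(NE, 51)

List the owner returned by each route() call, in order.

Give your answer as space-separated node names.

Op 1: add NA@56 -> ring=[56:NA]
Op 2: route key 4: smallest pos >= 4 is 56 -> NA
Op 3: route key 44: smallest pos >= 44 is 56 -> NA
Op 4: route key 86: none >= 86, wrap to smallest pos 56 -> NA
Op 5: add NB@71 -> ring=[56:NA,71:NB]
Op 6: route key 9: smallest pos >= 9 is 56 -> NA
Op 7: route key 76: none >= 76, wrap to smallest pos 56 -> NA
Op 8: add NC@2 -> ring=[2:NC,56:NA,71:NB]
Op 9: add ND@20 -> ring=[2:NC,20:ND,56:NA,71:NB]
Op 10: add NE@51 -> ring=[2:NC,20:ND,51:NE,56:NA,71:NB]

Answer: NA NA NA NA NA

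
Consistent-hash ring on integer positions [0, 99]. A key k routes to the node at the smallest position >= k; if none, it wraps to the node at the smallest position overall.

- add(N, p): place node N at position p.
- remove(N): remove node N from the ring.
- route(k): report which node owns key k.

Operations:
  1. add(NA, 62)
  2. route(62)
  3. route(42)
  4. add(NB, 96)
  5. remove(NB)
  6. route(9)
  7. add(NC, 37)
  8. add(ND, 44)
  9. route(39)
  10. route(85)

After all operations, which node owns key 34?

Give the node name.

Op 1: add NA@62 -> ring=[62:NA]
Op 2: route key 62: smallest pos >= 62 is 62 -> NA
Op 3: route key 42: smallest pos >= 42 is 62 -> NA
Op 4: add NB@96 -> ring=[62:NA,96:NB]
Op 5: remove NB -> ring=[62:NA]
Op 6: route key 9: smallest pos >= 9 is 62 -> NA
Op 7: add NC@37 -> ring=[37:NC,62:NA]
Op 8: add ND@44 -> ring=[37:NC,44:ND,62:NA]
Op 9: route key 39: smallest pos >= 39 is 44 -> ND
Op 10: route key 85: none >= 85, wrap to smallest pos 37 -> NC
Final route key 34: smallest pos >= 34 is 37 -> NC

Answer: NC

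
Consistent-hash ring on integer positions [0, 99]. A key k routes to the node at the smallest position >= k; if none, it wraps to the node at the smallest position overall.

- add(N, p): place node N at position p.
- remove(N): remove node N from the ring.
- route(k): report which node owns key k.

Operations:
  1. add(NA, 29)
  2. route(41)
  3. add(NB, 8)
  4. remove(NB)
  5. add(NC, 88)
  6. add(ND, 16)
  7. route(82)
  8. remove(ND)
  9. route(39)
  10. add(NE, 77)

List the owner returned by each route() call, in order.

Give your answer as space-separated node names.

Op 1: add NA@29 -> ring=[29:NA]
Op 2: route key 41: none >= 41, wrap to smallest pos 29 -> NA
Op 3: add NB@8 -> ring=[8:NB,29:NA]
Op 4: remove NB -> ring=[29:NA]
Op 5: add NC@88 -> ring=[29:NA,88:NC]
Op 6: add ND@16 -> ring=[16:ND,29:NA,88:NC]
Op 7: route key 82: smallest pos >= 82 is 88 -> NC
Op 8: remove ND -> ring=[29:NA,88:NC]
Op 9: route key 39: smallest pos >= 39 is 88 -> NC
Op 10: add NE@77 -> ring=[29:NA,77:NE,88:NC]

Answer: NA NC NC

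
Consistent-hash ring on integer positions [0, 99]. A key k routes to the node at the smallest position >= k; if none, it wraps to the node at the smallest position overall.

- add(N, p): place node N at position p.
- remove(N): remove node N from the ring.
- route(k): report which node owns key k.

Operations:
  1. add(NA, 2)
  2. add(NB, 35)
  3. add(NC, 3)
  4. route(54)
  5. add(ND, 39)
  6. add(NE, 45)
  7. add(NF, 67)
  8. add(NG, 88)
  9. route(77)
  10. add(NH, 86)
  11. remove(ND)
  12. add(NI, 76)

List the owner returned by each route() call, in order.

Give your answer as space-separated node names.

Answer: NA NG

Derivation:
Op 1: add NA@2 -> ring=[2:NA]
Op 2: add NB@35 -> ring=[2:NA,35:NB]
Op 3: add NC@3 -> ring=[2:NA,3:NC,35:NB]
Op 4: route key 54: none >= 54, wrap to smallest pos 2 -> NA
Op 5: add ND@39 -> ring=[2:NA,3:NC,35:NB,39:ND]
Op 6: add NE@45 -> ring=[2:NA,3:NC,35:NB,39:ND,45:NE]
Op 7: add NF@67 -> ring=[2:NA,3:NC,35:NB,39:ND,45:NE,67:NF]
Op 8: add NG@88 -> ring=[2:NA,3:NC,35:NB,39:ND,45:NE,67:NF,88:NG]
Op 9: route key 77: smallest pos >= 77 is 88 -> NG
Op 10: add NH@86 -> ring=[2:NA,3:NC,35:NB,39:ND,45:NE,67:NF,86:NH,88:NG]
Op 11: remove ND -> ring=[2:NA,3:NC,35:NB,45:NE,67:NF,86:NH,88:NG]
Op 12: add NI@76 -> ring=[2:NA,3:NC,35:NB,45:NE,67:NF,76:NI,86:NH,88:NG]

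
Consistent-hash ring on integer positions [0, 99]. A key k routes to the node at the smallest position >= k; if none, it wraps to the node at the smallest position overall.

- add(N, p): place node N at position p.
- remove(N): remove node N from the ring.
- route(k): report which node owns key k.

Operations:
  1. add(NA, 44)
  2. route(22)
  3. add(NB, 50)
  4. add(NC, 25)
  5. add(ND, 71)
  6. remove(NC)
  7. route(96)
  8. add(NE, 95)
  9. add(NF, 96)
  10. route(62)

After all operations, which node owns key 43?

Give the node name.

Answer: NA

Derivation:
Op 1: add NA@44 -> ring=[44:NA]
Op 2: route key 22: smallest pos >= 22 is 44 -> NA
Op 3: add NB@50 -> ring=[44:NA,50:NB]
Op 4: add NC@25 -> ring=[25:NC,44:NA,50:NB]
Op 5: add ND@71 -> ring=[25:NC,44:NA,50:NB,71:ND]
Op 6: remove NC -> ring=[44:NA,50:NB,71:ND]
Op 7: route key 96: none >= 96, wrap to smallest pos 44 -> NA
Op 8: add NE@95 -> ring=[44:NA,50:NB,71:ND,95:NE]
Op 9: add NF@96 -> ring=[44:NA,50:NB,71:ND,95:NE,96:NF]
Op 10: route key 62: smallest pos >= 62 is 71 -> ND
Final route key 43: smallest pos >= 43 is 44 -> NA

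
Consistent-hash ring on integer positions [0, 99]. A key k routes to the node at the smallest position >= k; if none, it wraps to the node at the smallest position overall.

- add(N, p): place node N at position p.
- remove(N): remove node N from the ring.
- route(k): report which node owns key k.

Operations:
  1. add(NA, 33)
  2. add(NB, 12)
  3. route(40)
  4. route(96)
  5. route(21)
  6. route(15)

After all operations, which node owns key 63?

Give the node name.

Answer: NB

Derivation:
Op 1: add NA@33 -> ring=[33:NA]
Op 2: add NB@12 -> ring=[12:NB,33:NA]
Op 3: route key 40: none >= 40, wrap to smallest pos 12 -> NB
Op 4: route key 96: none >= 96, wrap to smallest pos 12 -> NB
Op 5: route key 21: smallest pos >= 21 is 33 -> NA
Op 6: route key 15: smallest pos >= 15 is 33 -> NA
Final route key 63: none >= 63, wrap to smallest pos 12 -> NB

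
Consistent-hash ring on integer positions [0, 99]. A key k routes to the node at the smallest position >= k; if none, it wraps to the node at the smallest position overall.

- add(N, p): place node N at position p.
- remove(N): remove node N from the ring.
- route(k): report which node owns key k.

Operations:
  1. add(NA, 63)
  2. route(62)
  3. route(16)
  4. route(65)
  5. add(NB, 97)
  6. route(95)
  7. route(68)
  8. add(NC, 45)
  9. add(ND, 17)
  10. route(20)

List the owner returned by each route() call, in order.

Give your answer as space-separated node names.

Answer: NA NA NA NB NB NC

Derivation:
Op 1: add NA@63 -> ring=[63:NA]
Op 2: route key 62: smallest pos >= 62 is 63 -> NA
Op 3: route key 16: smallest pos >= 16 is 63 -> NA
Op 4: route key 65: none >= 65, wrap to smallest pos 63 -> NA
Op 5: add NB@97 -> ring=[63:NA,97:NB]
Op 6: route key 95: smallest pos >= 95 is 97 -> NB
Op 7: route key 68: smallest pos >= 68 is 97 -> NB
Op 8: add NC@45 -> ring=[45:NC,63:NA,97:NB]
Op 9: add ND@17 -> ring=[17:ND,45:NC,63:NA,97:NB]
Op 10: route key 20: smallest pos >= 20 is 45 -> NC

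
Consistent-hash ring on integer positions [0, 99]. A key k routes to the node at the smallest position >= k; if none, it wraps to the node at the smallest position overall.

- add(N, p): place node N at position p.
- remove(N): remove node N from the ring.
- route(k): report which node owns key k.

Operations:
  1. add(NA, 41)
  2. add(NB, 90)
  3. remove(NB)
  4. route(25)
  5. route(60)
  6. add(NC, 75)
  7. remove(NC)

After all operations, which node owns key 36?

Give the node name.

Op 1: add NA@41 -> ring=[41:NA]
Op 2: add NB@90 -> ring=[41:NA,90:NB]
Op 3: remove NB -> ring=[41:NA]
Op 4: route key 25: smallest pos >= 25 is 41 -> NA
Op 5: route key 60: none >= 60, wrap to smallest pos 41 -> NA
Op 6: add NC@75 -> ring=[41:NA,75:NC]
Op 7: remove NC -> ring=[41:NA]
Final route key 36: smallest pos >= 36 is 41 -> NA

Answer: NA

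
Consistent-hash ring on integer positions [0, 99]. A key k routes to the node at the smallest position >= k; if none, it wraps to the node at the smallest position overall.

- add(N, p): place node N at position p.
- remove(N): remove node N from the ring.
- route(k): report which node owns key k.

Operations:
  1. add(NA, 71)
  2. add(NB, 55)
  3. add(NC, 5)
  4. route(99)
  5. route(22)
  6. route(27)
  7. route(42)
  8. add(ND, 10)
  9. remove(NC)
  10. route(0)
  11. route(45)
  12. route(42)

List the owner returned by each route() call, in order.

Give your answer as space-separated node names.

Answer: NC NB NB NB ND NB NB

Derivation:
Op 1: add NA@71 -> ring=[71:NA]
Op 2: add NB@55 -> ring=[55:NB,71:NA]
Op 3: add NC@5 -> ring=[5:NC,55:NB,71:NA]
Op 4: route key 99: none >= 99, wrap to smallest pos 5 -> NC
Op 5: route key 22: smallest pos >= 22 is 55 -> NB
Op 6: route key 27: smallest pos >= 27 is 55 -> NB
Op 7: route key 42: smallest pos >= 42 is 55 -> NB
Op 8: add ND@10 -> ring=[5:NC,10:ND,55:NB,71:NA]
Op 9: remove NC -> ring=[10:ND,55:NB,71:NA]
Op 10: route key 0: smallest pos >= 0 is 10 -> ND
Op 11: route key 45: smallest pos >= 45 is 55 -> NB
Op 12: route key 42: smallest pos >= 42 is 55 -> NB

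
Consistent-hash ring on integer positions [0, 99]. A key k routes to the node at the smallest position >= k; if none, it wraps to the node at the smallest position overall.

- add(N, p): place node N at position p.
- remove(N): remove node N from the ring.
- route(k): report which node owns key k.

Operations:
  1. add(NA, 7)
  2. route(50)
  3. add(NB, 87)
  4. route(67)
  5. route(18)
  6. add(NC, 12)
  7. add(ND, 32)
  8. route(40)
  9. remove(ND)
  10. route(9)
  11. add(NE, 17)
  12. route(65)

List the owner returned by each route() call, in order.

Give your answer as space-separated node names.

Answer: NA NB NB NB NC NB

Derivation:
Op 1: add NA@7 -> ring=[7:NA]
Op 2: route key 50: none >= 50, wrap to smallest pos 7 -> NA
Op 3: add NB@87 -> ring=[7:NA,87:NB]
Op 4: route key 67: smallest pos >= 67 is 87 -> NB
Op 5: route key 18: smallest pos >= 18 is 87 -> NB
Op 6: add NC@12 -> ring=[7:NA,12:NC,87:NB]
Op 7: add ND@32 -> ring=[7:NA,12:NC,32:ND,87:NB]
Op 8: route key 40: smallest pos >= 40 is 87 -> NB
Op 9: remove ND -> ring=[7:NA,12:NC,87:NB]
Op 10: route key 9: smallest pos >= 9 is 12 -> NC
Op 11: add NE@17 -> ring=[7:NA,12:NC,17:NE,87:NB]
Op 12: route key 65: smallest pos >= 65 is 87 -> NB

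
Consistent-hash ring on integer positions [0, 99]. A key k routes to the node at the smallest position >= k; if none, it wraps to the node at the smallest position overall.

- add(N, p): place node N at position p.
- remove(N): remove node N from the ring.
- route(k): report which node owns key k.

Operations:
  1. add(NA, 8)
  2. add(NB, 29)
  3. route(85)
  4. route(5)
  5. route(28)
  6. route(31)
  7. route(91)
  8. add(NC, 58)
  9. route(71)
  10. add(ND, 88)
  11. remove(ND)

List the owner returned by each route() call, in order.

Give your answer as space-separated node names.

Answer: NA NA NB NA NA NA

Derivation:
Op 1: add NA@8 -> ring=[8:NA]
Op 2: add NB@29 -> ring=[8:NA,29:NB]
Op 3: route key 85: none >= 85, wrap to smallest pos 8 -> NA
Op 4: route key 5: smallest pos >= 5 is 8 -> NA
Op 5: route key 28: smallest pos >= 28 is 29 -> NB
Op 6: route key 31: none >= 31, wrap to smallest pos 8 -> NA
Op 7: route key 91: none >= 91, wrap to smallest pos 8 -> NA
Op 8: add NC@58 -> ring=[8:NA,29:NB,58:NC]
Op 9: route key 71: none >= 71, wrap to smallest pos 8 -> NA
Op 10: add ND@88 -> ring=[8:NA,29:NB,58:NC,88:ND]
Op 11: remove ND -> ring=[8:NA,29:NB,58:NC]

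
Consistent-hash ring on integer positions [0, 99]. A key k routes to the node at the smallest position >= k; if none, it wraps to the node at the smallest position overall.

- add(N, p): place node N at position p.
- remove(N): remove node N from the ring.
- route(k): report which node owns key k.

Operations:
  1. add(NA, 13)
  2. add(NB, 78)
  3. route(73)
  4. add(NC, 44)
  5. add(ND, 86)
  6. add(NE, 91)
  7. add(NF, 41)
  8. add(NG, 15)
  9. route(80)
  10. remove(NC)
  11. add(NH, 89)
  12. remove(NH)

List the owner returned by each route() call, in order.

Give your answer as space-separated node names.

Op 1: add NA@13 -> ring=[13:NA]
Op 2: add NB@78 -> ring=[13:NA,78:NB]
Op 3: route key 73: smallest pos >= 73 is 78 -> NB
Op 4: add NC@44 -> ring=[13:NA,44:NC,78:NB]
Op 5: add ND@86 -> ring=[13:NA,44:NC,78:NB,86:ND]
Op 6: add NE@91 -> ring=[13:NA,44:NC,78:NB,86:ND,91:NE]
Op 7: add NF@41 -> ring=[13:NA,41:NF,44:NC,78:NB,86:ND,91:NE]
Op 8: add NG@15 -> ring=[13:NA,15:NG,41:NF,44:NC,78:NB,86:ND,91:NE]
Op 9: route key 80: smallest pos >= 80 is 86 -> ND
Op 10: remove NC -> ring=[13:NA,15:NG,41:NF,78:NB,86:ND,91:NE]
Op 11: add NH@89 -> ring=[13:NA,15:NG,41:NF,78:NB,86:ND,89:NH,91:NE]
Op 12: remove NH -> ring=[13:NA,15:NG,41:NF,78:NB,86:ND,91:NE]

Answer: NB ND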